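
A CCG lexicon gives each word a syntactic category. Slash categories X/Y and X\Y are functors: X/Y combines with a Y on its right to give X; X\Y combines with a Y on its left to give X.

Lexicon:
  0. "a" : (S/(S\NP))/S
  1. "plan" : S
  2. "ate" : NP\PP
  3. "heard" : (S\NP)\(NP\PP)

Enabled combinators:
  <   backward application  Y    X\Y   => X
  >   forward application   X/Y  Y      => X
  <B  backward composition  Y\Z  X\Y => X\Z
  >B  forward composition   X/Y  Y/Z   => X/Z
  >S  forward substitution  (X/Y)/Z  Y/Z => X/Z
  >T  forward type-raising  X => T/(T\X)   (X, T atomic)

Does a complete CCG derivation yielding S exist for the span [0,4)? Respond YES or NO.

[0,4] S   >
  [0,2] S/(S\NP)   >
    [0,1] "a" : (S/(S\NP))/S
    [1,2] "plan" : S
  [2,4] S\NP   <
    [2,3] "ate" : NP\PP
    [3,4] "heard" : (S\NP)\(NP\PP)

YES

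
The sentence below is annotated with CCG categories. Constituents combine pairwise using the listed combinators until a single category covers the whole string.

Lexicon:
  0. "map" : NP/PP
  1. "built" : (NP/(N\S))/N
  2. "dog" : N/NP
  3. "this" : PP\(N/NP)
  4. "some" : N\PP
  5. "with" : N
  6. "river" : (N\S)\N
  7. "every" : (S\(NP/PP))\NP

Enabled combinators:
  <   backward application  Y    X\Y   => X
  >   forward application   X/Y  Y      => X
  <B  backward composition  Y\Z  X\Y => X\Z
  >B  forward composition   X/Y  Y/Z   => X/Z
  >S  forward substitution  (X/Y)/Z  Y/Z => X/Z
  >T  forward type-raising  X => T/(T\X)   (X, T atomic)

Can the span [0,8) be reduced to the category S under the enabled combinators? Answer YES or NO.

[0,8] S   <
  [0,1] "map" : NP/PP
  [1,8] S\(NP/PP)   <
    [1,7] NP   >
      [1,5] NP/(N\S)   >
        [1,2] "built" : (NP/(N\S))/N
        [2,5] N   <
          [2,4] PP   <
            [2,3] "dog" : N/NP
            [3,4] "this" : PP\(N/NP)
          [4,5] "some" : N\PP
      [5,7] N\S   <
        [5,6] "with" : N
        [6,7] "river" : (N\S)\N
    [7,8] "every" : (S\(NP/PP))\NP

YES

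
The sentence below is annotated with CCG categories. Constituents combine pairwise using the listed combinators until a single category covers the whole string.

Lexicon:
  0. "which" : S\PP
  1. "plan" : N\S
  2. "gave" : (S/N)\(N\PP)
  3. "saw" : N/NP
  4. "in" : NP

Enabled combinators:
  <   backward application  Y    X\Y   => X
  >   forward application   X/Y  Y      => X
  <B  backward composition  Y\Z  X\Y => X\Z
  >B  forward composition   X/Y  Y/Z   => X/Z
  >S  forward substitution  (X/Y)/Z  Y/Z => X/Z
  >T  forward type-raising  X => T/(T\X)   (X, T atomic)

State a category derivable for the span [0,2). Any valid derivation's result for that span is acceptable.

N\PP

[0,5] S   >
  [0,3] S/N   <
    [0,2] N\PP   <B
      [0,1] "which" : S\PP
      [1,2] "plan" : N\S
    [2,3] "gave" : (S/N)\(N\PP)
  [3,5] N   >
    [3,4] "saw" : N/NP
    [4,5] "in" : NP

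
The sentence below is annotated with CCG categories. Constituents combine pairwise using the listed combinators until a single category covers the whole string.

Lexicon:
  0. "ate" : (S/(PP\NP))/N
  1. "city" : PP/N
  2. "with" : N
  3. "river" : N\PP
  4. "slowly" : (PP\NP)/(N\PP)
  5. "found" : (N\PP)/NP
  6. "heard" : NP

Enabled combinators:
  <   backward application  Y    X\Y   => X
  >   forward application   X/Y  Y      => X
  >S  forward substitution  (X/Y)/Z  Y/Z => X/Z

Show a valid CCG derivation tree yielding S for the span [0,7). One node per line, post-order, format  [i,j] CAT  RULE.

[0,7] S   >
  [0,4] S/(PP\NP)   >
    [0,1] "ate" : (S/(PP\NP))/N
    [1,4] N   <
      [1,3] PP   >
        [1,2] "city" : PP/N
        [2,3] "with" : N
      [3,4] "river" : N\PP
  [4,7] PP\NP   >
    [4,5] "slowly" : (PP\NP)/(N\PP)
    [5,7] N\PP   >
      [5,6] "found" : (N\PP)/NP
      [6,7] "heard" : NP

[0,1] (S/(PP\NP))/N  lex  "ate"
[1,2] PP/N  lex  "city"
[2,3] N  lex  "with"
[1,3] PP  >  k=2
[3,4] N\PP  lex  "river"
[1,4] N  <  k=3
[0,4] S/(PP\NP)  >  k=1
[4,5] (PP\NP)/(N\PP)  lex  "slowly"
[5,6] (N\PP)/NP  lex  "found"
[6,7] NP  lex  "heard"
[5,7] N\PP  >  k=6
[4,7] PP\NP  >  k=5
[0,7] S  >  k=4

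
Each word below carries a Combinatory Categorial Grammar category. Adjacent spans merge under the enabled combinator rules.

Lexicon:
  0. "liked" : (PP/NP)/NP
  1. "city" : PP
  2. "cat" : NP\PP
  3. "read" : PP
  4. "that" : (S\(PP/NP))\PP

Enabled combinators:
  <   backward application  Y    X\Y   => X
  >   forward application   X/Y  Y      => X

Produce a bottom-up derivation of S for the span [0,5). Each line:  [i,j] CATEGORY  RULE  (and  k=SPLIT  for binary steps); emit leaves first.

[0,1] (PP/NP)/NP  lex  "liked"
[1,2] PP  lex  "city"
[2,3] NP\PP  lex  "cat"
[1,3] NP  <  k=2
[0,3] PP/NP  >  k=1
[3,4] PP  lex  "read"
[4,5] (S\(PP/NP))\PP  lex  "that"
[3,5] S\(PP/NP)  <  k=4
[0,5] S  <  k=3

[0,5] S   <
  [0,3] PP/NP   >
    [0,1] "liked" : (PP/NP)/NP
    [1,3] NP   <
      [1,2] "city" : PP
      [2,3] "cat" : NP\PP
  [3,5] S\(PP/NP)   <
    [3,4] "read" : PP
    [4,5] "that" : (S\(PP/NP))\PP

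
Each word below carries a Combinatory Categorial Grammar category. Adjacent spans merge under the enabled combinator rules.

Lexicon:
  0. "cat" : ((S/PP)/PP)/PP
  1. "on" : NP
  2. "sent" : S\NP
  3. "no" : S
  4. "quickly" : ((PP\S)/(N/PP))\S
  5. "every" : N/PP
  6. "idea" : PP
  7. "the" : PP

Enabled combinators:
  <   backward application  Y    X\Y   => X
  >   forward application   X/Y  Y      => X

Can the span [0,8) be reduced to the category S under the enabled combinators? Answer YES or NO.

[0,8] S   >
  [0,7] S/PP   >
    [0,6] (S/PP)/PP   >
      [0,1] "cat" : ((S/PP)/PP)/PP
      [1,6] PP   <
        [1,3] S   <
          [1,2] "on" : NP
          [2,3] "sent" : S\NP
        [3,6] PP\S   >
          [3,5] (PP\S)/(N/PP)   <
            [3,4] "no" : S
            [4,5] "quickly" : ((PP\S)/(N/PP))\S
          [5,6] "every" : N/PP
    [6,7] "idea" : PP
  [7,8] "the" : PP

YES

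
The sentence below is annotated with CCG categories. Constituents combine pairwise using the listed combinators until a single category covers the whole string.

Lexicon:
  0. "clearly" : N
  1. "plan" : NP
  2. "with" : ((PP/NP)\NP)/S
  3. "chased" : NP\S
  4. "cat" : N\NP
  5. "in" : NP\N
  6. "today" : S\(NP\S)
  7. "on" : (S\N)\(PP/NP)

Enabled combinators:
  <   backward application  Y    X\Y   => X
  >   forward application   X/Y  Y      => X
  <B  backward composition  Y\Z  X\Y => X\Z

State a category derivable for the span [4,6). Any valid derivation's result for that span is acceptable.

NP\NP

[0,8] S   <
  [0,1] "clearly" : N
  [1,8] S\N   <
    [1,7] PP/NP   <
      [1,2] "plan" : NP
      [2,7] (PP/NP)\NP   >
        [2,3] "with" : ((PP/NP)\NP)/S
        [3,7] S   <
          [3,6] NP\S   <B
            [3,4] "chased" : NP\S
            [4,6] NP\NP   <B
              [4,5] "cat" : N\NP
              [5,6] "in" : NP\N
          [6,7] "today" : S\(NP\S)
    [7,8] "on" : (S\N)\(PP/NP)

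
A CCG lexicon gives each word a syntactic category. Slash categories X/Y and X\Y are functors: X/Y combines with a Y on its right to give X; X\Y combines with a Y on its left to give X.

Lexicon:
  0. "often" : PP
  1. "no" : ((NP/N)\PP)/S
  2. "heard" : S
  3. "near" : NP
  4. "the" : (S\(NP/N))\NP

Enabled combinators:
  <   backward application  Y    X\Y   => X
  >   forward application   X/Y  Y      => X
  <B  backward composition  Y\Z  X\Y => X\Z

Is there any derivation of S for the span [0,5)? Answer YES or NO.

[0,5] S   <
  [0,3] NP/N   <
    [0,1] "often" : PP
    [1,3] (NP/N)\PP   >
      [1,2] "no" : ((NP/N)\PP)/S
      [2,3] "heard" : S
  [3,5] S\(NP/N)   <
    [3,4] "near" : NP
    [4,5] "the" : (S\(NP/N))\NP

YES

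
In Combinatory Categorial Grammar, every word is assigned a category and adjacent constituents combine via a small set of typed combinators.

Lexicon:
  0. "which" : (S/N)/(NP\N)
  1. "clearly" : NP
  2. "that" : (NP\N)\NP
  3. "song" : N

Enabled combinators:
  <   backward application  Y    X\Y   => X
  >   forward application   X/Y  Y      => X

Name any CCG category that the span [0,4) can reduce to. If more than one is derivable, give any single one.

S

[0,4] S   >
  [0,3] S/N   >
    [0,1] "which" : (S/N)/(NP\N)
    [1,3] NP\N   <
      [1,2] "clearly" : NP
      [2,3] "that" : (NP\N)\NP
  [3,4] "song" : N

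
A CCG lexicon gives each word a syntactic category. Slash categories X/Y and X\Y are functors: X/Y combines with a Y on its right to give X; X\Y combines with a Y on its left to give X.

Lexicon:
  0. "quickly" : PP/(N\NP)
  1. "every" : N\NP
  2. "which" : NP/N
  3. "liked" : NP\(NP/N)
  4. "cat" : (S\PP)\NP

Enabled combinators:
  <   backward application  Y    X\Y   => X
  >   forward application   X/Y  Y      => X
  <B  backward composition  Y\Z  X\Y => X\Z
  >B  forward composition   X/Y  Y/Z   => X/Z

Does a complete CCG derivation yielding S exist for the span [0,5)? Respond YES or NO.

YES

[0,5] S   <
  [0,2] PP   >
    [0,1] "quickly" : PP/(N\NP)
    [1,2] "every" : N\NP
  [2,5] S\PP   <
    [2,4] NP   <
      [2,3] "which" : NP/N
      [3,4] "liked" : NP\(NP/N)
    [4,5] "cat" : (S\PP)\NP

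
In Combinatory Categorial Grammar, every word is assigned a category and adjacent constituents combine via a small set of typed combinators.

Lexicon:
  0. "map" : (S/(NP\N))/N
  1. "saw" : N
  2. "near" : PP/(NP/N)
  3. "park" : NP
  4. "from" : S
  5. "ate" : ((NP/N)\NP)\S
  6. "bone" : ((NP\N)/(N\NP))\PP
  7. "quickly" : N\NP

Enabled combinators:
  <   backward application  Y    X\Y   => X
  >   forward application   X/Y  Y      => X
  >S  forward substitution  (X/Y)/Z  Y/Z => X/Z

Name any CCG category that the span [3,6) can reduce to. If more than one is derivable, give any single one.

NP/N

[0,8] S   >
  [0,2] S/(NP\N)   >
    [0,1] "map" : (S/(NP\N))/N
    [1,2] "saw" : N
  [2,8] NP\N   >
    [2,7] (NP\N)/(N\NP)   <
      [2,6] PP   >
        [2,3] "near" : PP/(NP/N)
        [3,6] NP/N   <
          [3,4] "park" : NP
          [4,6] (NP/N)\NP   <
            [4,5] "from" : S
            [5,6] "ate" : ((NP/N)\NP)\S
      [6,7] "bone" : ((NP\N)/(N\NP))\PP
    [7,8] "quickly" : N\NP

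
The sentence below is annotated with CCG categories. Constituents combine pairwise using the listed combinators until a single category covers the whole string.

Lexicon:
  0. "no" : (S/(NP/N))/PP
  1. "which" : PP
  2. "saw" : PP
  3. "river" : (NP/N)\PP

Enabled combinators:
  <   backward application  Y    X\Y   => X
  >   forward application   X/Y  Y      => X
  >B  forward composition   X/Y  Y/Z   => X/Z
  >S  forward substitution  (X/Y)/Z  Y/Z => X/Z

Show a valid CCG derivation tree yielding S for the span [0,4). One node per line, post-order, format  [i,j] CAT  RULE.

[0,4] S   >
  [0,2] S/(NP/N)   >
    [0,1] "no" : (S/(NP/N))/PP
    [1,2] "which" : PP
  [2,4] NP/N   <
    [2,3] "saw" : PP
    [3,4] "river" : (NP/N)\PP

[0,1] (S/(NP/N))/PP  lex  "no"
[1,2] PP  lex  "which"
[0,2] S/(NP/N)  >  k=1
[2,3] PP  lex  "saw"
[3,4] (NP/N)\PP  lex  "river"
[2,4] NP/N  <  k=3
[0,4] S  >  k=2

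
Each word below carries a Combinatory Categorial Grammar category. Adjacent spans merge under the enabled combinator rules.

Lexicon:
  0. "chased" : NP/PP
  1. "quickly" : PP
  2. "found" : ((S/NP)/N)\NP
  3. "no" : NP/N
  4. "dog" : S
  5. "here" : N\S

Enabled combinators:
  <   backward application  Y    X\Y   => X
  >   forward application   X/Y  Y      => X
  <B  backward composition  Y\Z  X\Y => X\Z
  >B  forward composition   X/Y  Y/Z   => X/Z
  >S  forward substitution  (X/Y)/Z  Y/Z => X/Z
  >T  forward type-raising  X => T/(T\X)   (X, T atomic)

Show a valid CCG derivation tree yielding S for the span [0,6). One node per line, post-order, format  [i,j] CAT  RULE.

[0,6] S   >
  [0,4] S/N   >S
    [0,3] (S/NP)/N   <
      [0,2] NP   >
        [0,1] "chased" : NP/PP
        [1,2] "quickly" : PP
      [2,3] "found" : ((S/NP)/N)\NP
    [3,4] "no" : NP/N
  [4,6] N   >
    [4,5] N/(N\S)   >T
      [4,5] "dog" : S
    [5,6] "here" : N\S

[0,1] NP/PP  lex  "chased"
[1,2] PP  lex  "quickly"
[0,2] NP  >  k=1
[2,3] ((S/NP)/N)\NP  lex  "found"
[0,3] (S/NP)/N  <  k=2
[3,4] NP/N  lex  "no"
[0,4] S/N  >S  k=3
[4,5] S  lex  "dog"
[4,5] N/(N\S)  >T
[5,6] N\S  lex  "here"
[4,6] N  >  k=5
[0,6] S  >  k=4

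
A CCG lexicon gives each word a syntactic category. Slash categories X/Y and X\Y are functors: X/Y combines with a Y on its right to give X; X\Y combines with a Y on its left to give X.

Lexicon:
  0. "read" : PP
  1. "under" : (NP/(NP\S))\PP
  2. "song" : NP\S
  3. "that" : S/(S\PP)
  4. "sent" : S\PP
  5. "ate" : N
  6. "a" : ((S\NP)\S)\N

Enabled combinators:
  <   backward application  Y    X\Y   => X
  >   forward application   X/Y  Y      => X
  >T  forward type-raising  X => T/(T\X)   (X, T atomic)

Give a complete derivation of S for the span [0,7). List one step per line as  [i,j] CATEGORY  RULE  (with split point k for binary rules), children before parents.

[0,7] S   <
  [0,3] NP   >
    [0,2] NP/(NP\S)   <
      [0,1] "read" : PP
      [1,2] "under" : (NP/(NP\S))\PP
    [2,3] "song" : NP\S
  [3,7] S\NP   <
    [3,5] S   >
      [3,4] "that" : S/(S\PP)
      [4,5] "sent" : S\PP
    [5,7] (S\NP)\S   <
      [5,6] "ate" : N
      [6,7] "a" : ((S\NP)\S)\N

[0,1] PP  lex  "read"
[1,2] (NP/(NP\S))\PP  lex  "under"
[0,2] NP/(NP\S)  <  k=1
[2,3] NP\S  lex  "song"
[0,3] NP  >  k=2
[3,4] S/(S\PP)  lex  "that"
[4,5] S\PP  lex  "sent"
[3,5] S  >  k=4
[5,6] N  lex  "ate"
[6,7] ((S\NP)\S)\N  lex  "a"
[5,7] (S\NP)\S  <  k=6
[3,7] S\NP  <  k=5
[0,7] S  <  k=3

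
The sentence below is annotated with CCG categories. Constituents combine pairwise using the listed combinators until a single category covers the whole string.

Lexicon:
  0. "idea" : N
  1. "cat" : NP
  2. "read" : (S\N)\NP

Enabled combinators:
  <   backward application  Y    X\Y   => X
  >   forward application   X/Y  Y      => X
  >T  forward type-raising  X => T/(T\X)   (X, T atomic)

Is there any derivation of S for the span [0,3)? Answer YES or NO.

[0,3] S   <
  [0,1] "idea" : N
  [1,3] S\N   <
    [1,2] "cat" : NP
    [2,3] "read" : (S\N)\NP

YES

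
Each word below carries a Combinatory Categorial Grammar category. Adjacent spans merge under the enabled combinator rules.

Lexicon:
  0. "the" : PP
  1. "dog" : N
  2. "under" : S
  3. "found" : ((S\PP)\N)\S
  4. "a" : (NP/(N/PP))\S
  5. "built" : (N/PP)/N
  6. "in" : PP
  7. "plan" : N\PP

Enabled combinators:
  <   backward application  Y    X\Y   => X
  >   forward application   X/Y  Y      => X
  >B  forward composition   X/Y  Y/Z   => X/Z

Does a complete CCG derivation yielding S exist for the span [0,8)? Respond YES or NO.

PP N S ((S\PP)\N)\S (NP/(N/PP))\S (N/PP)/N PP N\PP
CKY chart[0,8] = {NP}; S ∉ chart

NO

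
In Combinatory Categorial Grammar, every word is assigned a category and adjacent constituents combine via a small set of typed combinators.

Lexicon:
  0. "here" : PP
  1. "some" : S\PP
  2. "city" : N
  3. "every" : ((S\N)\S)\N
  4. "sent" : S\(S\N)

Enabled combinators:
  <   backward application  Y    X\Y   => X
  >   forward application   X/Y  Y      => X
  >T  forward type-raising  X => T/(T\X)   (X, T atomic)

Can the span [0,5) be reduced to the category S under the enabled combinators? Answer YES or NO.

YES

[0,5] S   <
  [0,4] S\N   <
    [0,2] S   <
      [0,1] "here" : PP
      [1,2] "some" : S\PP
    [2,4] (S\N)\S   <
      [2,3] "city" : N
      [3,4] "every" : ((S\N)\S)\N
  [4,5] "sent" : S\(S\N)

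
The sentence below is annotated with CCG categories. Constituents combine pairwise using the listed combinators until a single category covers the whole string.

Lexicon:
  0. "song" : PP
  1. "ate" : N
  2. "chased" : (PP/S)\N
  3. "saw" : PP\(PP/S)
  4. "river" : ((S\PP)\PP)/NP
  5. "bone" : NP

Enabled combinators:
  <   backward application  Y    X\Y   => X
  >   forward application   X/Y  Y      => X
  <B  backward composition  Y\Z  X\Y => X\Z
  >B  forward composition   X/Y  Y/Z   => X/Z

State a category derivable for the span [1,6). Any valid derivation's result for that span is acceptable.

S\PP

[0,6] S   <
  [0,1] "song" : PP
  [1,6] S\PP   <
    [1,4] PP   <
      [1,2] "ate" : N
      [2,4] PP\N   <B
        [2,3] "chased" : (PP/S)\N
        [3,4] "saw" : PP\(PP/S)
    [4,6] (S\PP)\PP   >
      [4,5] "river" : ((S\PP)\PP)/NP
      [5,6] "bone" : NP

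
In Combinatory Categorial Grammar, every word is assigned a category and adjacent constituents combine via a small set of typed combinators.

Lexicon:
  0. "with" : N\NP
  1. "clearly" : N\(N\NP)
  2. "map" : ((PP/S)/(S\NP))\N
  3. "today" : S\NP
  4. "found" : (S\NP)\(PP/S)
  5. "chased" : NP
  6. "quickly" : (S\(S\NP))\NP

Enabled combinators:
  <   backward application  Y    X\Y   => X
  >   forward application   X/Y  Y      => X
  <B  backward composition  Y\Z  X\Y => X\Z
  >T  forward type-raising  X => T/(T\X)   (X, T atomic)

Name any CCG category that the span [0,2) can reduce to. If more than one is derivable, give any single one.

[0,7] S   <
  [0,5] S\NP   <
    [0,4] PP/S   >
      [0,3] (PP/S)/(S\NP)   <
        [0,2] N   <
          [0,1] "with" : N\NP
          [1,2] "clearly" : N\(N\NP)
        [2,3] "map" : ((PP/S)/(S\NP))\N
      [3,4] "today" : S\NP
    [4,5] "found" : (S\NP)\(PP/S)
  [5,7] S\(S\NP)   <
    [5,6] "chased" : NP
    [6,7] "quickly" : (S\(S\NP))\NP

N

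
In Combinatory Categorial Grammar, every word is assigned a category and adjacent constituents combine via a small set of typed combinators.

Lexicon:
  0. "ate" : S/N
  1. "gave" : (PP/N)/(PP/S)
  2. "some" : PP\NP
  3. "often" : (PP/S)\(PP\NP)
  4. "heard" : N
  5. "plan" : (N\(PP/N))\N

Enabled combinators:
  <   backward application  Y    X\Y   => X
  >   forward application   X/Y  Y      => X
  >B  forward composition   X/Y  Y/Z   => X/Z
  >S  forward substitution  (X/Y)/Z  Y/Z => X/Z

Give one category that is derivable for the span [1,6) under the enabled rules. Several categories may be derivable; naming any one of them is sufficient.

[0,6] S   >
  [0,1] "ate" : S/N
  [1,6] N   <
    [1,4] PP/N   >
      [1,2] "gave" : (PP/N)/(PP/S)
      [2,4] PP/S   <
        [2,3] "some" : PP\NP
        [3,4] "often" : (PP/S)\(PP\NP)
    [4,6] N\(PP/N)   <
      [4,5] "heard" : N
      [5,6] "plan" : (N\(PP/N))\N

N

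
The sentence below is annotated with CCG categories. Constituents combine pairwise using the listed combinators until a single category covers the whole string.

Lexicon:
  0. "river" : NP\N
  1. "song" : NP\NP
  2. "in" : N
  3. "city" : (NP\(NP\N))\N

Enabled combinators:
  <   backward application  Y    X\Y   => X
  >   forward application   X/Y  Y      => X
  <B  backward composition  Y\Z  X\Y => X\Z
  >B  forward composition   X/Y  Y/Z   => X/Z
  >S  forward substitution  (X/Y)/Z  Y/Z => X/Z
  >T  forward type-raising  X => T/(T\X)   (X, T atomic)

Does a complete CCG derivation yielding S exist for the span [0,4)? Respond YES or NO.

NP\N NP\NP N (NP\(NP\N))\N
CKY chart[0,4] = {N/(N\NP), NP, NP/(NP\NP), PP/(PP\NP), S/(S\NP)}; S ∉ chart

NO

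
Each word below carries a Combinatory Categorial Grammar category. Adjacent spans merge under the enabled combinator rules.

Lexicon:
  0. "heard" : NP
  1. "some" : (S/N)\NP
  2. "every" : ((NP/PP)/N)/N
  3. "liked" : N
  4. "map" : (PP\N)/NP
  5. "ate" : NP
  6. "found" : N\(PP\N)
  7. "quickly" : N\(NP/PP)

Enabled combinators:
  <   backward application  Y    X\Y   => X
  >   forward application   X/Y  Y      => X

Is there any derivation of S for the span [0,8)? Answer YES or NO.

[0,8] S   >
  [0,2] S/N   <
    [0,1] "heard" : NP
    [1,2] "some" : (S/N)\NP
  [2,8] N   <
    [2,7] NP/PP   >
      [2,4] (NP/PP)/N   >
        [2,3] "every" : ((NP/PP)/N)/N
        [3,4] "liked" : N
      [4,7] N   <
        [4,6] PP\N   >
          [4,5] "map" : (PP\N)/NP
          [5,6] "ate" : NP
        [6,7] "found" : N\(PP\N)
    [7,8] "quickly" : N\(NP/PP)

YES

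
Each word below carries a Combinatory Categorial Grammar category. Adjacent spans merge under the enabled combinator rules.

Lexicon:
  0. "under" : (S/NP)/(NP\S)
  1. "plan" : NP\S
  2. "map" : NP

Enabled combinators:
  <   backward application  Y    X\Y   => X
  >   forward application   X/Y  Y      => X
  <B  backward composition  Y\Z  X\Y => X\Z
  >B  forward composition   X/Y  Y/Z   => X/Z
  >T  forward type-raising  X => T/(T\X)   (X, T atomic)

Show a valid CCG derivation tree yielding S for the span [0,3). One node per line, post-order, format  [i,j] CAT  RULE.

[0,1] (S/NP)/(NP\S)  lex  "under"
[1,2] NP\S  lex  "plan"
[0,2] S/NP  >  k=1
[2,3] NP  lex  "map"
[0,3] S  >  k=2

[0,3] S   >
  [0,2] S/NP   >
    [0,1] "under" : (S/NP)/(NP\S)
    [1,2] "plan" : NP\S
  [2,3] "map" : NP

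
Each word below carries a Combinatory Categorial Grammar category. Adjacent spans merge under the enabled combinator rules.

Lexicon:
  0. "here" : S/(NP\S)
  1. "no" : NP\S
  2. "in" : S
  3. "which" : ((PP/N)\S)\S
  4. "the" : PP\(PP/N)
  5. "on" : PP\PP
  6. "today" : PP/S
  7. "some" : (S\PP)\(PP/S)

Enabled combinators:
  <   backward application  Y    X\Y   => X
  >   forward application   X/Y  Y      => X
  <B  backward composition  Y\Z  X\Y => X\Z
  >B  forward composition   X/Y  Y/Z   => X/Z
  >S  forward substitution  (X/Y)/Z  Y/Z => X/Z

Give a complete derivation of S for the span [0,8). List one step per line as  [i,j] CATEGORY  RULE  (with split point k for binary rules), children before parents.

[0,1] S/(NP\S)  lex  "here"
[1,2] NP\S  lex  "no"
[0,2] S  >  k=1
[2,3] S  lex  "in"
[3,4] ((PP/N)\S)\S  lex  "which"
[2,4] (PP/N)\S  <  k=3
[4,5] PP\(PP/N)  lex  "the"
[2,5] PP\S  <B  k=4
[0,5] PP  <  k=2
[5,6] PP\PP  lex  "on"
[6,7] PP/S  lex  "today"
[7,8] (S\PP)\(PP/S)  lex  "some"
[6,8] S\PP  <  k=7
[5,8] S\PP  <B  k=6
[0,8] S  <  k=5

[0,8] S   <
  [0,5] PP   <
    [0,2] S   >
      [0,1] "here" : S/(NP\S)
      [1,2] "no" : NP\S
    [2,5] PP\S   <B
      [2,4] (PP/N)\S   <
        [2,3] "in" : S
        [3,4] "which" : ((PP/N)\S)\S
      [4,5] "the" : PP\(PP/N)
  [5,8] S\PP   <B
    [5,6] "on" : PP\PP
    [6,8] S\PP   <
      [6,7] "today" : PP/S
      [7,8] "some" : (S\PP)\(PP/S)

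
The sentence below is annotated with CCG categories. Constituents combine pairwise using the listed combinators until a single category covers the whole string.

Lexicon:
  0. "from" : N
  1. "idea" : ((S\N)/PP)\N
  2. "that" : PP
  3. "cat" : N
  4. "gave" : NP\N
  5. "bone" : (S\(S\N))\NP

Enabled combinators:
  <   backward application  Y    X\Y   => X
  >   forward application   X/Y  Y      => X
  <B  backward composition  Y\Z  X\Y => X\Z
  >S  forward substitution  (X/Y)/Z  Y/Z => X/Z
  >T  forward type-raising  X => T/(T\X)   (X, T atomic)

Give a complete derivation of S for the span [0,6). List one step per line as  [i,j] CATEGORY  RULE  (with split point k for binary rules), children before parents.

[0,6] S   <
  [0,3] S\N   >
    [0,2] (S\N)/PP   <
      [0,1] "from" : N
      [1,2] "idea" : ((S\N)/PP)\N
    [2,3] "that" : PP
  [3,6] S\(S\N)   <
    [3,5] NP   <
      [3,4] "cat" : N
      [4,5] "gave" : NP\N
    [5,6] "bone" : (S\(S\N))\NP

[0,1] N  lex  "from"
[1,2] ((S\N)/PP)\N  lex  "idea"
[0,2] (S\N)/PP  <  k=1
[2,3] PP  lex  "that"
[0,3] S\N  >  k=2
[3,4] N  lex  "cat"
[4,5] NP\N  lex  "gave"
[3,5] NP  <  k=4
[5,6] (S\(S\N))\NP  lex  "bone"
[3,6] S\(S\N)  <  k=5
[0,6] S  <  k=3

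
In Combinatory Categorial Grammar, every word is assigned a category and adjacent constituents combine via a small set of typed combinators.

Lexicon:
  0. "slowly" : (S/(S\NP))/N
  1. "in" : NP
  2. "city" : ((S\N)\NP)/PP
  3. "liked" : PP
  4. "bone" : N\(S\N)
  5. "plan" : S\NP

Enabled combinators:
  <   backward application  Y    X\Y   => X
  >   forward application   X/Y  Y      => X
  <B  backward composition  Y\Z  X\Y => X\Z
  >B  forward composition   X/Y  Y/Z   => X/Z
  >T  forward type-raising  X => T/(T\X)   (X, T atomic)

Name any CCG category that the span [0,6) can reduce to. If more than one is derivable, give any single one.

[0,6] S   >
  [0,5] S/(S\NP)   >
    [0,1] "slowly" : (S/(S\NP))/N
    [1,5] N   >
      [1,2] N/(N\NP)   >T
        [1,2] "in" : NP
      [2,5] N\NP   <B
        [2,4] (S\N)\NP   >
          [2,3] "city" : ((S\N)\NP)/PP
          [3,4] "liked" : PP
        [4,5] "bone" : N\(S\N)
  [5,6] "plan" : S\NP

S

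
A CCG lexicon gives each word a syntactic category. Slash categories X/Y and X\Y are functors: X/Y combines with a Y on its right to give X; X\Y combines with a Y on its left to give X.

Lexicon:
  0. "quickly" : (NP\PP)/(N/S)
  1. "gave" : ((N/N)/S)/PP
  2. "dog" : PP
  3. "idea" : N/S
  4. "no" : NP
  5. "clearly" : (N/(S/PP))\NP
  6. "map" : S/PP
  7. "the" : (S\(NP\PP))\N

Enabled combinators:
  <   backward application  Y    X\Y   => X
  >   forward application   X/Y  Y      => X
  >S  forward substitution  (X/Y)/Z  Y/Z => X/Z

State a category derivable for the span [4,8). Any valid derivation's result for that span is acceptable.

[0,8] S   <
  [0,4] NP\PP   >
    [0,1] "quickly" : (NP\PP)/(N/S)
    [1,4] N/S   >S
      [1,3] (N/N)/S   >
        [1,2] "gave" : ((N/N)/S)/PP
        [2,3] "dog" : PP
      [3,4] "idea" : N/S
  [4,8] S\(NP\PP)   <
    [4,7] N   >
      [4,6] N/(S/PP)   <
        [4,5] "no" : NP
        [5,6] "clearly" : (N/(S/PP))\NP
      [6,7] "map" : S/PP
    [7,8] "the" : (S\(NP\PP))\N

S\(NP\PP)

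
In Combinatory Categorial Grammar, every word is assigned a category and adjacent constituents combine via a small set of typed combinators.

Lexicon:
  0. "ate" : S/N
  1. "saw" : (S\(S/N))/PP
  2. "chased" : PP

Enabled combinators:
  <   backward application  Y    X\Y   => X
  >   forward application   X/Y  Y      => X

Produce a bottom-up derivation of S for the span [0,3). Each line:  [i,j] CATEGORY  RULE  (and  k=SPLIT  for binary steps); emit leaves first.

[0,3] S   <
  [0,1] "ate" : S/N
  [1,3] S\(S/N)   >
    [1,2] "saw" : (S\(S/N))/PP
    [2,3] "chased" : PP

[0,1] S/N  lex  "ate"
[1,2] (S\(S/N))/PP  lex  "saw"
[2,3] PP  lex  "chased"
[1,3] S\(S/N)  >  k=2
[0,3] S  <  k=1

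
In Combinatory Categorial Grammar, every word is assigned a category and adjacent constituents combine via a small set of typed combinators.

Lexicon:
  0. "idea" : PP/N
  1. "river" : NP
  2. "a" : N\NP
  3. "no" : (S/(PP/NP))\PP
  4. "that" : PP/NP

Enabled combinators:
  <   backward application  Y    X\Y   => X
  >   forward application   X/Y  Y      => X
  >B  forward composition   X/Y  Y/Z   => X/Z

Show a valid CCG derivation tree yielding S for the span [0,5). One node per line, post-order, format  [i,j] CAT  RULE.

[0,5] S   >
  [0,4] S/(PP/NP)   <
    [0,3] PP   >
      [0,1] "idea" : PP/N
      [1,3] N   <
        [1,2] "river" : NP
        [2,3] "a" : N\NP
    [3,4] "no" : (S/(PP/NP))\PP
  [4,5] "that" : PP/NP

[0,1] PP/N  lex  "idea"
[1,2] NP  lex  "river"
[2,3] N\NP  lex  "a"
[1,3] N  <  k=2
[0,3] PP  >  k=1
[3,4] (S/(PP/NP))\PP  lex  "no"
[0,4] S/(PP/NP)  <  k=3
[4,5] PP/NP  lex  "that"
[0,5] S  >  k=4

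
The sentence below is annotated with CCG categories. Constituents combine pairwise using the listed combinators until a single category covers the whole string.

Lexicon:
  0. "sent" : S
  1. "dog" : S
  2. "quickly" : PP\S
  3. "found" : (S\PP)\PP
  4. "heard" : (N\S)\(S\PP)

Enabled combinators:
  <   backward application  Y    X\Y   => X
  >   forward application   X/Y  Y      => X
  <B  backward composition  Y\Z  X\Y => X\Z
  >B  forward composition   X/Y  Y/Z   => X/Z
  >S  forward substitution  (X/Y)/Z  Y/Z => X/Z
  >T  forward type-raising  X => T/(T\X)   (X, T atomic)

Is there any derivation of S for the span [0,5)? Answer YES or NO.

S S PP\S (S\PP)\PP (N\S)\(S\PP)
CKY chart[0,5] = {N, N/(N\N), NP/(NP\N), PP/(PP\N), S/(S\N)}; S ∉ chart

NO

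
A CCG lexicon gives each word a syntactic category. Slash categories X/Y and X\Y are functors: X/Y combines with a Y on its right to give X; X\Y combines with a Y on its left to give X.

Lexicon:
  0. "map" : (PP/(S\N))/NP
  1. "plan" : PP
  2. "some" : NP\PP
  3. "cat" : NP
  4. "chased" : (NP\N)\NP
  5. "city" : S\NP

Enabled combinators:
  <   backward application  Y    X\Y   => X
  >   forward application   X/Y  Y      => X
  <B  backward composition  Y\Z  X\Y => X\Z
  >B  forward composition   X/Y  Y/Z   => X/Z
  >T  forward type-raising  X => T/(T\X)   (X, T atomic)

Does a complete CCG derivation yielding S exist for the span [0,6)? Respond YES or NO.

NO

(PP/(S\N))/NP PP NP\PP NP (NP\N)\NP S\NP
CKY chart[0,6] = {N/(N\PP), NP/(NP\PP), PP, PP/(PP\PP), S/(S\PP)}; S ∉ chart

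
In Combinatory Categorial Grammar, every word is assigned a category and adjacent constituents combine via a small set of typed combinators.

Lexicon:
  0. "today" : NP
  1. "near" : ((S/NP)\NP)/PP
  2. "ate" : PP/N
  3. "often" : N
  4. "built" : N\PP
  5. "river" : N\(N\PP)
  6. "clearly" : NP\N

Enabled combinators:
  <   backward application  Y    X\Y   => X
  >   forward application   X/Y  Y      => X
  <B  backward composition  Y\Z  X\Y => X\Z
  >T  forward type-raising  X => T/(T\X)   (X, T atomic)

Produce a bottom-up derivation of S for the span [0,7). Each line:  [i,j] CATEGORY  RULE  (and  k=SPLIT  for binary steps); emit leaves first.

[0,7] S   >
  [0,4] S/NP   <
    [0,1] "today" : NP
    [1,4] (S/NP)\NP   >
      [1,2] "near" : ((S/NP)\NP)/PP
      [2,4] PP   >
        [2,3] "ate" : PP/N
        [3,4] "often" : N
  [4,7] NP   <
    [4,6] N   <
      [4,5] "built" : N\PP
      [5,6] "river" : N\(N\PP)
    [6,7] "clearly" : NP\N

[0,1] NP  lex  "today"
[1,2] ((S/NP)\NP)/PP  lex  "near"
[2,3] PP/N  lex  "ate"
[3,4] N  lex  "often"
[2,4] PP  >  k=3
[1,4] (S/NP)\NP  >  k=2
[0,4] S/NP  <  k=1
[4,5] N\PP  lex  "built"
[5,6] N\(N\PP)  lex  "river"
[4,6] N  <  k=5
[6,7] NP\N  lex  "clearly"
[4,7] NP  <  k=6
[0,7] S  >  k=4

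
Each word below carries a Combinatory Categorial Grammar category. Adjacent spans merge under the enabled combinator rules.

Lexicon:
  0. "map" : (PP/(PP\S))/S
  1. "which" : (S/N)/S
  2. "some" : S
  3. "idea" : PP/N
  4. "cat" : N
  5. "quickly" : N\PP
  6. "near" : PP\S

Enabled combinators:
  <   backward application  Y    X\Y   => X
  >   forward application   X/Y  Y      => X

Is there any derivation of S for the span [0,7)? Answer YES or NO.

NO

(PP/(PP\S))/S (S/N)/S S PP/N N N\PP PP\S
CKY chart[0,7] = {PP}; S ∉ chart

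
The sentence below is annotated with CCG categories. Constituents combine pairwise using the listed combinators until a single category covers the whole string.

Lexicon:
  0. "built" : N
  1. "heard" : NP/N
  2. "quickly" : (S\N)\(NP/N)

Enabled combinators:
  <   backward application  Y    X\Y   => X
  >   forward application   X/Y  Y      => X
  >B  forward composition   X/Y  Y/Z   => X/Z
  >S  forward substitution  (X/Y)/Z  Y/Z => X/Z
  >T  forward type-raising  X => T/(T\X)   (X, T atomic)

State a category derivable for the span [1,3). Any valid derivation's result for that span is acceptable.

S\N

[0,3] S   >
  [0,1] S/(S\N)   >T
    [0,1] "built" : N
  [1,3] S\N   <
    [1,2] "heard" : NP/N
    [2,3] "quickly" : (S\N)\(NP/N)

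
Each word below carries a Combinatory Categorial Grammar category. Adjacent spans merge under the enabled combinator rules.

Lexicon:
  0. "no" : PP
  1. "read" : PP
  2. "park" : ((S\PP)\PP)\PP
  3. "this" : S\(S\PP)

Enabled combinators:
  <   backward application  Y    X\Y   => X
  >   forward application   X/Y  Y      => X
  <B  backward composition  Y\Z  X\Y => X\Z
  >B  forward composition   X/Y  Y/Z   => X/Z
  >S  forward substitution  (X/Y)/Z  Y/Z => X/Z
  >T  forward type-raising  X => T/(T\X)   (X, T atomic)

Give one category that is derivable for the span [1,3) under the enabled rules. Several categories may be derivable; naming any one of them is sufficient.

(S\PP)\PP

[0,4] S   <
  [0,3] S\PP   <
    [0,1] "no" : PP
    [1,3] (S\PP)\PP   <
      [1,2] "read" : PP
      [2,3] "park" : ((S\PP)\PP)\PP
  [3,4] "this" : S\(S\PP)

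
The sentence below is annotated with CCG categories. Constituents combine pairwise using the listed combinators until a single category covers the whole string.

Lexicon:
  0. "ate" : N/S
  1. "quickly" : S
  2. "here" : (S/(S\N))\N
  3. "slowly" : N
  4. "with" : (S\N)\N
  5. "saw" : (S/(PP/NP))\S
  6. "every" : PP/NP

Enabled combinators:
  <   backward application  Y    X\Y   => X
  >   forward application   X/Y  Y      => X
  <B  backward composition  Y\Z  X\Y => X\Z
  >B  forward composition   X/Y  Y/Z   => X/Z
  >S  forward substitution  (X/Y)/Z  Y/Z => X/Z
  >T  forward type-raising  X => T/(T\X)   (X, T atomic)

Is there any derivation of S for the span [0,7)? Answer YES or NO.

YES

[0,7] S   >
  [0,6] S/(PP/NP)   <
    [0,5] S   >
      [0,3] S/(S\N)   <
        [0,2] N   >
          [0,1] "ate" : N/S
          [1,2] "quickly" : S
        [2,3] "here" : (S/(S\N))\N
      [3,5] S\N   <
        [3,4] "slowly" : N
        [4,5] "with" : (S\N)\N
    [5,6] "saw" : (S/(PP/NP))\S
  [6,7] "every" : PP/NP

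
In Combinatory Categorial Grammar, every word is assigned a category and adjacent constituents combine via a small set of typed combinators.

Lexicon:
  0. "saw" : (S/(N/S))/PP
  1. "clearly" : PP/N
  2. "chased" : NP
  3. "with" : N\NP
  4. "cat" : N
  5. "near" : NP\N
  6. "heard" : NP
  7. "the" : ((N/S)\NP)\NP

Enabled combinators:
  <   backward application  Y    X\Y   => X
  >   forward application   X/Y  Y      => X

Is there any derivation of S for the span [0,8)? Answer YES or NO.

YES

[0,8] S   >
  [0,4] S/(N/S)   >
    [0,1] "saw" : (S/(N/S))/PP
    [1,4] PP   >
      [1,2] "clearly" : PP/N
      [2,4] N   <
        [2,3] "chased" : NP
        [3,4] "with" : N\NP
  [4,8] N/S   <
    [4,6] NP   <
      [4,5] "cat" : N
      [5,6] "near" : NP\N
    [6,8] (N/S)\NP   <
      [6,7] "heard" : NP
      [7,8] "the" : ((N/S)\NP)\NP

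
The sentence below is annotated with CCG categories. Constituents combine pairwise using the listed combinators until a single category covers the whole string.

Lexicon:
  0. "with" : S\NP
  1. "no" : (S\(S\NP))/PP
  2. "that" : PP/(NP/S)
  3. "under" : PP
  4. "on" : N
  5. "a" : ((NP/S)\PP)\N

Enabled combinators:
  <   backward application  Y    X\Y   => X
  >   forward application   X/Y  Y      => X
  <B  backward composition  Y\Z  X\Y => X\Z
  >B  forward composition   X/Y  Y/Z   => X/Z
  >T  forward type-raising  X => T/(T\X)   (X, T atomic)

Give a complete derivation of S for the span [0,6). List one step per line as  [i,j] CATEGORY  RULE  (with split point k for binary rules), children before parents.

[0,6] S   <
  [0,1] "with" : S\NP
  [1,6] S\(S\NP)   >
    [1,2] "no" : (S\(S\NP))/PP
    [2,6] PP   >
      [2,3] "that" : PP/(NP/S)
      [3,6] NP/S   <
        [3,4] "under" : PP
        [4,6] (NP/S)\PP   <
          [4,5] "on" : N
          [5,6] "a" : ((NP/S)\PP)\N

[0,1] S\NP  lex  "with"
[1,2] (S\(S\NP))/PP  lex  "no"
[2,3] PP/(NP/S)  lex  "that"
[3,4] PP  lex  "under"
[4,5] N  lex  "on"
[5,6] ((NP/S)\PP)\N  lex  "a"
[4,6] (NP/S)\PP  <  k=5
[3,6] NP/S  <  k=4
[2,6] PP  >  k=3
[1,6] S\(S\NP)  >  k=2
[0,6] S  <  k=1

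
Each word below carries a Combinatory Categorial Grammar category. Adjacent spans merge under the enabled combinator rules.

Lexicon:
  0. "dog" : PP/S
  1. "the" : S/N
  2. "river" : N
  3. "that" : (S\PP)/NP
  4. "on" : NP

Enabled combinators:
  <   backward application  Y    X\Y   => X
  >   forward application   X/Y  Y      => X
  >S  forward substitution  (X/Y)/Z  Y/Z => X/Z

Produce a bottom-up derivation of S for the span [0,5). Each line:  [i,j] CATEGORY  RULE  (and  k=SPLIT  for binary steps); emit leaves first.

[0,1] PP/S  lex  "dog"
[1,2] S/N  lex  "the"
[2,3] N  lex  "river"
[1,3] S  >  k=2
[0,3] PP  >  k=1
[3,4] (S\PP)/NP  lex  "that"
[4,5] NP  lex  "on"
[3,5] S\PP  >  k=4
[0,5] S  <  k=3

[0,5] S   <
  [0,3] PP   >
    [0,1] "dog" : PP/S
    [1,3] S   >
      [1,2] "the" : S/N
      [2,3] "river" : N
  [3,5] S\PP   >
    [3,4] "that" : (S\PP)/NP
    [4,5] "on" : NP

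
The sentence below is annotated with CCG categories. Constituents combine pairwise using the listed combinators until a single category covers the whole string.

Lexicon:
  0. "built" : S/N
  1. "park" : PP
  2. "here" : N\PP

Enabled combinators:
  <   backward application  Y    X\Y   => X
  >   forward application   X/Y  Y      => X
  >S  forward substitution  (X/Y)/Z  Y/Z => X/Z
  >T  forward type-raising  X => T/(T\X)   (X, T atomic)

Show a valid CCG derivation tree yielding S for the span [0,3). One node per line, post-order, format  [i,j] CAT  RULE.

[0,1] S/N  lex  "built"
[1,2] PP  lex  "park"
[1,2] N/(N\PP)  >T
[2,3] N\PP  lex  "here"
[1,3] N  >  k=2
[0,3] S  >  k=1

[0,3] S   >
  [0,1] "built" : S/N
  [1,3] N   >
    [1,2] N/(N\PP)   >T
      [1,2] "park" : PP
    [2,3] "here" : N\PP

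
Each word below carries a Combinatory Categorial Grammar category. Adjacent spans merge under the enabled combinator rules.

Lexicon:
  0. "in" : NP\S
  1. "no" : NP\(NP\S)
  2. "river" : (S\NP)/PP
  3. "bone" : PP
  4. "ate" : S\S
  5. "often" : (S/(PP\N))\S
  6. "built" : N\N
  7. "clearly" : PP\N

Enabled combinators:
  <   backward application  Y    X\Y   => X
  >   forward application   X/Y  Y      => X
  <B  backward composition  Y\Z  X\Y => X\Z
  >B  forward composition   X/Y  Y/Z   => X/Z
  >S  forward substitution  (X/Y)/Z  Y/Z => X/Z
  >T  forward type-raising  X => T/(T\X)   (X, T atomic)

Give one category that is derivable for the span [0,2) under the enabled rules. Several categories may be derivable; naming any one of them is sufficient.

NP

[0,8] S   >
  [0,6] S/(PP\N)   <
    [0,5] S   <
      [0,2] NP   <
        [0,1] "in" : NP\S
        [1,2] "no" : NP\(NP\S)
      [2,5] S\NP   <B
        [2,4] S\NP   >
          [2,3] "river" : (S\NP)/PP
          [3,4] "bone" : PP
        [4,5] "ate" : S\S
    [5,6] "often" : (S/(PP\N))\S
  [6,8] PP\N   <B
    [6,7] "built" : N\N
    [7,8] "clearly" : PP\N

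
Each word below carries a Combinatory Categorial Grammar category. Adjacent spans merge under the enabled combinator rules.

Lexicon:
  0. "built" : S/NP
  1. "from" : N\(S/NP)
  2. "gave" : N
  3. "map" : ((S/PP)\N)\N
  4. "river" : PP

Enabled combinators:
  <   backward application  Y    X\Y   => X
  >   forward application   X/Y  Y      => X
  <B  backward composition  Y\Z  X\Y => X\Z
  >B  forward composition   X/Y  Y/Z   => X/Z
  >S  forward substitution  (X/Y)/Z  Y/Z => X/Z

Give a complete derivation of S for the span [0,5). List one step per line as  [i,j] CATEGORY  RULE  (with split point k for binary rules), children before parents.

[0,5] S   >
  [0,4] S/PP   <
    [0,2] N   <
      [0,1] "built" : S/NP
      [1,2] "from" : N\(S/NP)
    [2,4] (S/PP)\N   <
      [2,3] "gave" : N
      [3,4] "map" : ((S/PP)\N)\N
  [4,5] "river" : PP

[0,1] S/NP  lex  "built"
[1,2] N\(S/NP)  lex  "from"
[0,2] N  <  k=1
[2,3] N  lex  "gave"
[3,4] ((S/PP)\N)\N  lex  "map"
[2,4] (S/PP)\N  <  k=3
[0,4] S/PP  <  k=2
[4,5] PP  lex  "river"
[0,5] S  >  k=4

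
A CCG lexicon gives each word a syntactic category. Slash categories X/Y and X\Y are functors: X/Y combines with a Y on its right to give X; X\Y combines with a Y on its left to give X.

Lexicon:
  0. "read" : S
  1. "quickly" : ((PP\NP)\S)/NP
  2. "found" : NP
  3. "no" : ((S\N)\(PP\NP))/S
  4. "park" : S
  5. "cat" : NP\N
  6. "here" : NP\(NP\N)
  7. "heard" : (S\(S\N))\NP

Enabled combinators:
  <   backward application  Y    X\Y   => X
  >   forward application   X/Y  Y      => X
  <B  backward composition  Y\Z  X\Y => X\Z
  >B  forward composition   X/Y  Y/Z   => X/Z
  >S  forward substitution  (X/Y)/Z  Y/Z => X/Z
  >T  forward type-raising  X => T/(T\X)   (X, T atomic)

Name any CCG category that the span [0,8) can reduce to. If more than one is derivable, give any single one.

S

[0,8] S   <
  [0,5] S\N   <
    [0,3] PP\NP   <
      [0,1] "read" : S
      [1,3] (PP\NP)\S   >
        [1,2] "quickly" : ((PP\NP)\S)/NP
        [2,3] "found" : NP
    [3,5] (S\N)\(PP\NP)   >
      [3,4] "no" : ((S\N)\(PP\NP))/S
      [4,5] "park" : S
  [5,8] S\(S\N)   <
    [5,7] NP   <
      [5,6] "cat" : NP\N
      [6,7] "here" : NP\(NP\N)
    [7,8] "heard" : (S\(S\N))\NP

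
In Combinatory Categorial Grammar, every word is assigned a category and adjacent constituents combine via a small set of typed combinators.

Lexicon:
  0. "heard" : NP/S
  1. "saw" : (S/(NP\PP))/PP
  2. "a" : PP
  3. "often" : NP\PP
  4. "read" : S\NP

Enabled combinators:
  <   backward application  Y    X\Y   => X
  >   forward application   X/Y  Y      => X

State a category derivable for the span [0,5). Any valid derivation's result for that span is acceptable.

S

[0,5] S   <
  [0,4] NP   >
    [0,1] "heard" : NP/S
    [1,4] S   >
      [1,3] S/(NP\PP)   >
        [1,2] "saw" : (S/(NP\PP))/PP
        [2,3] "a" : PP
      [3,4] "often" : NP\PP
  [4,5] "read" : S\NP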